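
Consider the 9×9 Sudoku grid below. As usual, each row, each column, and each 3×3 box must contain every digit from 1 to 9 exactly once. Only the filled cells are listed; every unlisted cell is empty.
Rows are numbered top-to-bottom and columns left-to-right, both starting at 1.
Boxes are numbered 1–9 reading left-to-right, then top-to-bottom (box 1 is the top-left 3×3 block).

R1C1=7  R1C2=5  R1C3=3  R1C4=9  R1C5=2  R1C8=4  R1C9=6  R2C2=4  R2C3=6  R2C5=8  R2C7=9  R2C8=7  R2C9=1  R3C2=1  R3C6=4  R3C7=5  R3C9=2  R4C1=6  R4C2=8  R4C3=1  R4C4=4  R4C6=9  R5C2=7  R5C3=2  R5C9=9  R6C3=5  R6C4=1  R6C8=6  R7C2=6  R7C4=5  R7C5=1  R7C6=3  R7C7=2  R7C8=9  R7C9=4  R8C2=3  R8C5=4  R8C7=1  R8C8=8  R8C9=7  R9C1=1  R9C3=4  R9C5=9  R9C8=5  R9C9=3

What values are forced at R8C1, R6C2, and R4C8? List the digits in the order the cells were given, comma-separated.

For R8C1:
  Consider where 5 can go in column 1.
  R2C1 is out (box 1 already has a 5).
  R3C1 is out (row 3 already has a 5).
  R5C1 is out (box 4 already has a 5).
  R6C1 is out (row 6 already has a 5).
  R7C1 is out (row 7 already has a 5).
  So the only cell in column 1 that can hold 5 is R8C1.
  So R8C1 = 5.
For R6C2:
  Row 6 already contains {1, 5, 6}.
  Column 2 already contains {1, 3, 4, 5, 6, 7, 8}.
  Its 3×3 block (box 4) already contains {1, 2, 5, 6, 7, 8}.
  The only value from 1–9 not eliminated is 9, so R6C2 = 9.
For R4C8:
  Consider where 2 can go in row 4.
  R4C5 is out (column 5 already has a 2).
  R4C7 is out (column 7 already has a 2).
  R4C9 is out (column 9 already has a 2).
  So the only cell in row 4 that can hold 2 is R4C8.
  So R4C8 = 2.

5,9,2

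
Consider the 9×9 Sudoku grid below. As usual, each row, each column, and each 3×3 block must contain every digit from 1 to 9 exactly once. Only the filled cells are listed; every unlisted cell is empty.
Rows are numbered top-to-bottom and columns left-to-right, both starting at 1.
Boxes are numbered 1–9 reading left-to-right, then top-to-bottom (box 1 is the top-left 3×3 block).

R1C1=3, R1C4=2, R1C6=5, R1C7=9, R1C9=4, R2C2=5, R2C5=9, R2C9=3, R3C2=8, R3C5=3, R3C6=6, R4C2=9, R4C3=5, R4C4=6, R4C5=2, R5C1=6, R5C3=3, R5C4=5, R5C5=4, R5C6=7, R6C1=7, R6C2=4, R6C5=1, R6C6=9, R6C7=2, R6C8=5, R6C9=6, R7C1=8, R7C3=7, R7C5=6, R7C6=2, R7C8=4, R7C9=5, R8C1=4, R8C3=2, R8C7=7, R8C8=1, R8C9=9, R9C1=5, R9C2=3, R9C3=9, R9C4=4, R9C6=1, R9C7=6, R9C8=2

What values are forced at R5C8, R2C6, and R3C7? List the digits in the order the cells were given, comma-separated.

For R5C8:
  Consider where 9 can go in column 8.
  R1C8 is out (row 1 already has a 9).
  R2C8 is out (row 2 already has a 9).
  R3C8 is out (box 3 already has a 9).
  R4C8 is out (row 4 already has a 9).
  So the only cell in column 8 that can hold 9 is R5C8.
  So R5C8 = 9.
For R2C6:
  Consider where 4 can go in box 2.
  R1C5 is out (row 1 already has a 4).
  R2C4 is out (column 4 already has a 4).
  R3C4 is out (column 4 already has a 4).
  So the only cell in box 2 that can hold 4 is R2C6.
  So R2C6 = 4.
For R3C7:
  Consider where 5 can go in box 3.
  R1C8 is out (row 1 already has a 5).
  R2C7 is out (row 2 already has a 5).
  R2C8 is out (row 2 already has a 5).
  R3C8 is out (column 8 already has a 5).
  R3C9 is out (column 9 already has a 5).
  So the only cell in box 3 that can hold 5 is R3C7.
  So R3C7 = 5.

9,4,5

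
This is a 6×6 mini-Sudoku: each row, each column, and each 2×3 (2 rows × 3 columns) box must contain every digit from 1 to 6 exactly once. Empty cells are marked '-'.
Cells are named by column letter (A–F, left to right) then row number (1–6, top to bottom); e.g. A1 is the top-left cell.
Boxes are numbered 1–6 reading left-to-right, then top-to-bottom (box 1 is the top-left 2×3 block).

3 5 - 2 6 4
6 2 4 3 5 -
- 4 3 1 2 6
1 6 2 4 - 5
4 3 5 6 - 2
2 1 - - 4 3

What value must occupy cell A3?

5

Row 3 already contains {1, 2, 3, 4, 6}.
Column A already contains {1, 2, 3, 4, 6}.
Its 2×3 block (box 3) already contains {1, 2, 3, 4, 6}.
The only value from 1–6 not eliminated is 5, so A3 = 5.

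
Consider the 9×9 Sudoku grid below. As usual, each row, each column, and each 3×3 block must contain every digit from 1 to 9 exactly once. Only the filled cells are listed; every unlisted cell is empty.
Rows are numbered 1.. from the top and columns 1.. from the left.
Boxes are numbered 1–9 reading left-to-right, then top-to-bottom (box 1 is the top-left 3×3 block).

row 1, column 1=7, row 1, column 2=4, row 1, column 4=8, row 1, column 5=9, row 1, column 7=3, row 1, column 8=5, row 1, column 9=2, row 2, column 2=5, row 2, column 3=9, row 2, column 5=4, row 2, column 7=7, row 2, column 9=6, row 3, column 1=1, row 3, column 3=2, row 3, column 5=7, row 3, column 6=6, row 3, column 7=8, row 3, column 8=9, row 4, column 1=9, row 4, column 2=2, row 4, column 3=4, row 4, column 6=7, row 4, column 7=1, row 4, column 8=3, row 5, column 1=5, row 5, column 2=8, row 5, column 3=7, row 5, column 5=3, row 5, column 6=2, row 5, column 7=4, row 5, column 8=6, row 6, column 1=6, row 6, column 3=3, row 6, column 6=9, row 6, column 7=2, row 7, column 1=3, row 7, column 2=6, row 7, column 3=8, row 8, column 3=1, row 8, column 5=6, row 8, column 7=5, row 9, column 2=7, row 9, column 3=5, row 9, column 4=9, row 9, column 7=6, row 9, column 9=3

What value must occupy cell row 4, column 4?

6

Cell row 4, column 4 itself could take any of {5, 6} by direct elimination.
Consider where 6 can go in row 4.
row 4, column 5 is out (column 5 already has a 6).
row 4, column 9 is out (column 9 already has a 6).
So the only cell in row 4 that can hold 6 is row 4, column 4.
Therefore row 4, column 4 = 6.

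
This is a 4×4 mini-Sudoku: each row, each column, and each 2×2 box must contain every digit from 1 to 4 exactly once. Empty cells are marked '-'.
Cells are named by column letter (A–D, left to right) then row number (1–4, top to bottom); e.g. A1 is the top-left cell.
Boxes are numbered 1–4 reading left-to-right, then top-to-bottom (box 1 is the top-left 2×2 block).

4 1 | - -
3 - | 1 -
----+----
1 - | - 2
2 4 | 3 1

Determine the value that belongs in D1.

Row 1 already contains {1, 4}.
Column D already contains {1, 2}.
Its 2×2 block (box 2) already contains {1}.
The only value from 1–4 not eliminated is 3, so D1 = 3.

3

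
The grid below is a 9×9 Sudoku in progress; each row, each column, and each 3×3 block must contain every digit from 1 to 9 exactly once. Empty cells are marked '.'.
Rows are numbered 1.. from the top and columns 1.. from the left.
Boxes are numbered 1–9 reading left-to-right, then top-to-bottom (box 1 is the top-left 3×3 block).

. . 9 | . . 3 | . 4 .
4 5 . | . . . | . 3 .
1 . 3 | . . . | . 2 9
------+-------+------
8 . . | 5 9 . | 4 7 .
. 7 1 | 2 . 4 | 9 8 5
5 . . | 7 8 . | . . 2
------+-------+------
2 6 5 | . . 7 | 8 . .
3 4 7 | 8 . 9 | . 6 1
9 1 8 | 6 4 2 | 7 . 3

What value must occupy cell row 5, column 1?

6

Row 5 already contains {1, 2, 4, 5, 7, 8, 9}.
Column 1 already contains {1, 2, 3, 4, 5, 8, 9}.
Its 3×3 block (box 4) already contains {1, 5, 7, 8}.
The only value from 1–9 not eliminated is 6, so row 5, column 1 = 6.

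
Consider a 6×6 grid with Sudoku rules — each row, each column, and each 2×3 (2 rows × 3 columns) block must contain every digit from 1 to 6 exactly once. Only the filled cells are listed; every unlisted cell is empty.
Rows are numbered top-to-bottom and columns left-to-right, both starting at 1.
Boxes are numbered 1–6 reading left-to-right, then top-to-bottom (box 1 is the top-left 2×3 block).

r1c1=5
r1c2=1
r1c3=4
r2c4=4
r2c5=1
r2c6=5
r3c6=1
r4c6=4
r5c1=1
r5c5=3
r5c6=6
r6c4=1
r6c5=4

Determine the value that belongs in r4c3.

1

Cell r4c3 itself could take any of {1, 2, 3, 5, 6} by direct elimination.
Consider where 1 can go in row 4.
r4c1 is out (column 1 already has a 1).
r4c2 is out (column 2 already has a 1).
r4c4 is out (column 4 already has a 1).
r4c5 is out (column 5 already has a 1).
So the only cell in row 4 that can hold 1 is r4c3.
Therefore r4c3 = 1.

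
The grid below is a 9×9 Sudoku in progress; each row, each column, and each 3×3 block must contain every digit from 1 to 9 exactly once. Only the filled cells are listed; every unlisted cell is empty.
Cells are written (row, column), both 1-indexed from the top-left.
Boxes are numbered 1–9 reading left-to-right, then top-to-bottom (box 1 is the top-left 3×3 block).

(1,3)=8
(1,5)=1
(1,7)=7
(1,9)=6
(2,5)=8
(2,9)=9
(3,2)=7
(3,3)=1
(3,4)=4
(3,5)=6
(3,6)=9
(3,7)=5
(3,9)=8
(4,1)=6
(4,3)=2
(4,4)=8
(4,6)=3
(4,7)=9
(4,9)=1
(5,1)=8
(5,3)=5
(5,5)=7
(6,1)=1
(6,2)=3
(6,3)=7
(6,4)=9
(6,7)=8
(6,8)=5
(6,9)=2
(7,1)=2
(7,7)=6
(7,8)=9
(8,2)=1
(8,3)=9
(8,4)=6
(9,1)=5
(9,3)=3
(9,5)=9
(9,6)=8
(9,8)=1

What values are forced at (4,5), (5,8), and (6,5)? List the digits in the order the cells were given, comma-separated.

For (4,5):
  Consider where 5 can go in box 5.
  (5,4) is out (row 5 already has a 5).
  (5,6) is out (row 5 already has a 5).
  (6,5) is out (row 6 already has a 5).
  (6,6) is out (row 6 already has a 5).
  So the only cell in box 5 that can hold 5 is (4,5).
  So (4,5) = 5.
For (5,8):
  Consider where 6 can go in box 6.
  (4,8) is out (row 4 already has a 6).
  (5,7) is out (column 7 already has a 6).
  (5,9) is out (column 9 already has a 6).
  So the only cell in box 6 that can hold 6 is (5,8).
  So (5,8) = 6.
For (6,5):
  Row 6 already contains {1, 2, 3, 5, 7, 8, 9}.
  Column 5 already contains {1, 6, 7, 8, 9}.
  Its 3×3 block (box 5) already contains {3, 7, 8, 9}.
  The only value from 1–9 not eliminated is 4, so (6,5) = 4.

5,6,4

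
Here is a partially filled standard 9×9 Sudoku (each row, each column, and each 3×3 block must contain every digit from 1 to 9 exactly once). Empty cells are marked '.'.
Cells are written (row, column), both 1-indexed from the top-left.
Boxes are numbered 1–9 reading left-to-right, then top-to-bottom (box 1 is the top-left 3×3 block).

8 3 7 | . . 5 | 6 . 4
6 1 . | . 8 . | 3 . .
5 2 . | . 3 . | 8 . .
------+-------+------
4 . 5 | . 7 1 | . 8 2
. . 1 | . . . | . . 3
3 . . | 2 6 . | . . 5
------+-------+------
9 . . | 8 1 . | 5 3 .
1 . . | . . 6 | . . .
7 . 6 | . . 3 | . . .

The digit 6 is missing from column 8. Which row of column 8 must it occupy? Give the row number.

5

Consider where 6 can go in column 8.
(1,8) is out (row 1 already has a 6). (2,8) is out (row 2 already has a 6). (3,8) is out (box 3 already has a 6). (6,8) is out (row 6 already has a 6). The remaining empty cells in column 8 are similarly blocked.
So the only cell in column 8 that can hold 6 is (5,8).
That is row 5.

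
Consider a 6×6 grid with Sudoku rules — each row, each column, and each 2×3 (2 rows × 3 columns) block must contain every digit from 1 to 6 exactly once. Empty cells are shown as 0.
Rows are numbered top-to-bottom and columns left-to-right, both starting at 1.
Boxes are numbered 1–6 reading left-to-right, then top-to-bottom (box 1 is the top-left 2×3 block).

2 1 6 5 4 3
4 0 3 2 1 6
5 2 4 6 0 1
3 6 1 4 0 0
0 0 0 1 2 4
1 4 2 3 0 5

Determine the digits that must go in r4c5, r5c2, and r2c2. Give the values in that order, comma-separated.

5,3,5

For r4c5:
  Row 4 already contains {1, 3, 4, 6}.
  Column 5 already contains {1, 2, 4}.
  Its 2×3 block (box 4) already contains {1, 4, 6}.
  The only value from 1–6 not eliminated is 5, so r4c5 = 5.
For r5c2:
  Consider where 3 can go in column 2.
  r2c2 is out (row 2 already has a 3).
  So the only cell in column 2 that can hold 3 is r5c2.
  So r5c2 = 3.
For r2c2:
  Row 2 already contains {1, 2, 3, 4, 6}.
  Column 2 already contains {1, 2, 4, 6}.
  Its 2×3 block (box 1) already contains {1, 2, 3, 4, 6}.
  The only value from 1–6 not eliminated is 5, so r2c2 = 5.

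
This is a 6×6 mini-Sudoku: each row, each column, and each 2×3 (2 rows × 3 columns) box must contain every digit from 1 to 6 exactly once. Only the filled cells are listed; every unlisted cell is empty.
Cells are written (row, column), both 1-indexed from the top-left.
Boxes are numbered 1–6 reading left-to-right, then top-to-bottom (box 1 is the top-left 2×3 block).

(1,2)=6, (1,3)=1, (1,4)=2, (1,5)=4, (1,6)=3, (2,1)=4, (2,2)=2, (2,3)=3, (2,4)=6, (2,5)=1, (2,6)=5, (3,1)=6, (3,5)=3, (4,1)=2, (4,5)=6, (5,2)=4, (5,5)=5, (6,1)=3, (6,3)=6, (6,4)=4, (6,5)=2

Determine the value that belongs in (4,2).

3

Cell (4,2) itself could take any of {1, 3, 5} by direct elimination.
Consider where 3 can go in row 4.
(4,3) is out (column 3 already has a 3).
(4,4) is out (box 4 already has a 3).
(4,6) is out (column 6 already has a 3).
So the only cell in row 4 that can hold 3 is (4,2).
Therefore (4,2) = 3.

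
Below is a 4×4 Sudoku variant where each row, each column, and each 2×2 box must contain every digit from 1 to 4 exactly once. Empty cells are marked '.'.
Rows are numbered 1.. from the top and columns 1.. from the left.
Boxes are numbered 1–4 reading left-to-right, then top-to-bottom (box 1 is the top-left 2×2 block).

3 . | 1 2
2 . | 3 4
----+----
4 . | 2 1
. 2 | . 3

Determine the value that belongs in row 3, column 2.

Row 3 already contains {1, 2, 4}.
Column 2 already contains {2}.
Its 2×2 block (box 3) already contains {2, 4}.
The only value from 1–4 not eliminated is 3, so row 3, column 2 = 3.

3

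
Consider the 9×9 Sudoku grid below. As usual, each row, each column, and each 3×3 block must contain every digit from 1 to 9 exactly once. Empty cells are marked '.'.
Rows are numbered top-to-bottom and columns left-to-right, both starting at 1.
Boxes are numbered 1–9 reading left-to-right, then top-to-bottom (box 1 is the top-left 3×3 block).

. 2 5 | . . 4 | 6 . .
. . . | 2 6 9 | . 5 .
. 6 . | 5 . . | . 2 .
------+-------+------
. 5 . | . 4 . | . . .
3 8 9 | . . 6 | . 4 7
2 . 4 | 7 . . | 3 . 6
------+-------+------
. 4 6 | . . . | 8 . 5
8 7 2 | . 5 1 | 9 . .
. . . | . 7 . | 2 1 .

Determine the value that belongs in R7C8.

7

Cell R7C8 itself could take any of {3, 7} by direct elimination.
Consider where 7 can go in box 9.
R8C8 is out (row 8 already has a 7).
R8C9 is out (row 8 already has a 7).
R9C9 is out (row 9 already has a 7).
So the only cell in box 9 that can hold 7 is R7C8.
Therefore R7C8 = 7.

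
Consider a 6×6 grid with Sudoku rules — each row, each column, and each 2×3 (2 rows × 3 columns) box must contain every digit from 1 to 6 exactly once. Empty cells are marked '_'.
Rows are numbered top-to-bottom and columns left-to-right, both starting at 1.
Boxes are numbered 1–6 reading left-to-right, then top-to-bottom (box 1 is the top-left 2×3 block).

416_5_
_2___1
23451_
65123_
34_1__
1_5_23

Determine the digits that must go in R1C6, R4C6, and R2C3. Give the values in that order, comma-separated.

For R1C6:
  Row 1 already contains {1, 4, 5, 6}.
  Column 6 already contains {1, 3}.
  Its 2×3 block (box 2) already contains {1, 5}.
  The only value from 1–6 not eliminated is 2, so R1C6 = 2.
For R4C6:
  Row 4 already contains {1, 2, 3, 5, 6}.
  Column 6 already contains {1, 3}.
  Its 2×3 block (box 4) already contains {1, 2, 3, 5}.
  The only value from 1–6 not eliminated is 4, so R4C6 = 4.
For R2C3:
  Row 2 already contains {1, 2}.
  Column 3 already contains {1, 4, 5, 6}.
  Its 2×3 block (box 1) already contains {1, 2, 4, 6}.
  The only value from 1–6 not eliminated is 3, so R2C3 = 3.

2,4,3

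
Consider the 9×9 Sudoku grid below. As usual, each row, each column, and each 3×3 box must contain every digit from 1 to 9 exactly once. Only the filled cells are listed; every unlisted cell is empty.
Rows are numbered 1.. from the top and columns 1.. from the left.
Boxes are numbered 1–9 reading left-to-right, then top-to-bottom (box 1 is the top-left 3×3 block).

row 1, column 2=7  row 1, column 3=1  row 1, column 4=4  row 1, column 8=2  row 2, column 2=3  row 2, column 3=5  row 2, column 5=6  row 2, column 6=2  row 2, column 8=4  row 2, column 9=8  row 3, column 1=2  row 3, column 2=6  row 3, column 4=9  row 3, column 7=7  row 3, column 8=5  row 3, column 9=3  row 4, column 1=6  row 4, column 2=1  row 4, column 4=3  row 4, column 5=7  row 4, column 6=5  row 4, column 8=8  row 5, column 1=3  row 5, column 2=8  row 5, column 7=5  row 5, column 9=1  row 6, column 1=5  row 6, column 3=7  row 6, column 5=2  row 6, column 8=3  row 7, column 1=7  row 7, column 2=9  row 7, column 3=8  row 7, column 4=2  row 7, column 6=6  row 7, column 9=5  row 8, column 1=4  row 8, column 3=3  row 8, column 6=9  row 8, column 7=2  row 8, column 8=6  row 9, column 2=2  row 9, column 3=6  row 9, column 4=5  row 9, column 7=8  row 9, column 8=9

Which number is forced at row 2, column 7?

1

Cell row 2, column 7 itself could take any of {1, 9} by direct elimination.
Consider where 1 can go in box 3.
row 1, column 7 is out (row 1 already has a 1).
row 1, column 9 is out (row 1 already has a 1).
So the only cell in box 3 that can hold 1 is row 2, column 7.
Therefore row 2, column 7 = 1.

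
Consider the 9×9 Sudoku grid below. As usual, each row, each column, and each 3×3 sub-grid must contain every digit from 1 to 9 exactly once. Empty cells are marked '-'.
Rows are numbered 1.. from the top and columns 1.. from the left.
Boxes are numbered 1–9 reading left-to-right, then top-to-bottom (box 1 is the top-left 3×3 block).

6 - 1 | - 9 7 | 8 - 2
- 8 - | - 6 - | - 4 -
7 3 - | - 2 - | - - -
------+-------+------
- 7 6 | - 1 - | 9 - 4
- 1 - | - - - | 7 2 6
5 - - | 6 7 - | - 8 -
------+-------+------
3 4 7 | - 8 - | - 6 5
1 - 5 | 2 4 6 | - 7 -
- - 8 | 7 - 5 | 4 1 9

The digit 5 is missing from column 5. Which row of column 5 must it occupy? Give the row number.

5

Consider where 5 can go in column 5.
row 9, column 5 is out (row 9 already has a 5).
So the only cell in column 5 that can hold 5 is row 5, column 5.
That is row 5.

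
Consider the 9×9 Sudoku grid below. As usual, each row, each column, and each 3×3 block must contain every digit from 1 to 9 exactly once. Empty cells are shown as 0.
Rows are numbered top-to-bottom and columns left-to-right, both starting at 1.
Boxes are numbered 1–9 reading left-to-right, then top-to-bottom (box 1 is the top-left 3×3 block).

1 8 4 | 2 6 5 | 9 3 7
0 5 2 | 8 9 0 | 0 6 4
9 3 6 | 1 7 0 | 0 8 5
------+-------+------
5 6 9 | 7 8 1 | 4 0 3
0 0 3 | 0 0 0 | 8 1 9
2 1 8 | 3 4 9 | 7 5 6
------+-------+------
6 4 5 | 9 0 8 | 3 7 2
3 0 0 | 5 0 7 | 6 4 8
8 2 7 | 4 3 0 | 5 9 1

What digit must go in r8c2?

Row 8 already contains {3, 4, 5, 6, 7, 8}.
Column 2 already contains {1, 2, 3, 4, 5, 6, 8}.
Its 3×3 block (box 7) already contains {2, 3, 4, 5, 6, 7, 8}.
The only value from 1–9 not eliminated is 9, so r8c2 = 9.

9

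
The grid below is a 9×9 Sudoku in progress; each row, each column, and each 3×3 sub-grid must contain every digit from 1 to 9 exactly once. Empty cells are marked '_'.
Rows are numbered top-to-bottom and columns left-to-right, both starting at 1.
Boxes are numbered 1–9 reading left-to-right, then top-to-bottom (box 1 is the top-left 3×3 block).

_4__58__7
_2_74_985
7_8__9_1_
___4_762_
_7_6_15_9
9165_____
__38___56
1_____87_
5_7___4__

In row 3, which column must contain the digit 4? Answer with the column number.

Consider where 4 can go in row 3.
r3c2 is out (column 2 already has a 4).
r3c4 is out (column 4 already has a 4).
r3c5 is out (column 5 already has a 4).
r3c7 is out (column 7 already has a 4).
So the only cell in row 3 that can hold 4 is r3c9.
That is column 9.

9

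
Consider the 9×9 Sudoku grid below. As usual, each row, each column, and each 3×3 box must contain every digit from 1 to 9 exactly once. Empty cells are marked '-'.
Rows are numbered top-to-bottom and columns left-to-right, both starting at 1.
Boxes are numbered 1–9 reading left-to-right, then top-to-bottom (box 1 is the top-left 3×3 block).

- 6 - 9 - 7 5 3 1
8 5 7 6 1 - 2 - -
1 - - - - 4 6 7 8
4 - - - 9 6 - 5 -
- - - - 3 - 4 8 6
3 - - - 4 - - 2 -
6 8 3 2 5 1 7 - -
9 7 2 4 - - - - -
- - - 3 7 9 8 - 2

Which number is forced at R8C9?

Cell R8C9 itself could take any of {3, 5} by direct elimination.
Consider where 5 can go in column 9.
R2C9 is out (row 2 already has a 5).
R4C9 is out (row 4 already has a 5).
R6C9 is out (box 6 already has a 5).
R7C9 is out (row 7 already has a 5).
So the only cell in column 9 that can hold 5 is R8C9.
Therefore R8C9 = 5.

5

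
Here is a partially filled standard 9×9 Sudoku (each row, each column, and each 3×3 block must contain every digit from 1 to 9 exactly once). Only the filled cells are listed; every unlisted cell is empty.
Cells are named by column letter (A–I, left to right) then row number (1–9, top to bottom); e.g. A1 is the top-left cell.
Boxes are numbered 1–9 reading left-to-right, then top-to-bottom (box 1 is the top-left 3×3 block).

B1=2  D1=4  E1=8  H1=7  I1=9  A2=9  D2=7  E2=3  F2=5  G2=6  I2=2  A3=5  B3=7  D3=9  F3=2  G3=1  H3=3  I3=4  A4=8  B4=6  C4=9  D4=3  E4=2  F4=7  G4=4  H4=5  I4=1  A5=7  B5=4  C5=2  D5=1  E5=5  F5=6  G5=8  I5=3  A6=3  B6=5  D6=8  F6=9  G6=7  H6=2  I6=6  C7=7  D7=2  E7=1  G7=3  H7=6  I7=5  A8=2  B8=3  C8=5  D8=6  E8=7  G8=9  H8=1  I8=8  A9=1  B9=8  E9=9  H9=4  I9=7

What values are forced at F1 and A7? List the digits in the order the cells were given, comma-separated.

For F1:
  Row 1 already contains {2, 4, 7, 8, 9}.
  Column F already contains {2, 5, 6, 7, 9}.
  Its 3×3 block (box 2) already contains {2, 3, 4, 5, 7, 8, 9}.
  The only value from 1–9 not eliminated is 1, so F1 = 1.
For A7:
  Row 7 already contains {1, 2, 3, 5, 6, 7}.
  Column A already contains {1, 2, 3, 5, 7, 8, 9}.
  Its 3×3 block (box 7) already contains {1, 2, 3, 5, 7, 8}.
  The only value from 1–9 not eliminated is 4, so A7 = 4.

1,4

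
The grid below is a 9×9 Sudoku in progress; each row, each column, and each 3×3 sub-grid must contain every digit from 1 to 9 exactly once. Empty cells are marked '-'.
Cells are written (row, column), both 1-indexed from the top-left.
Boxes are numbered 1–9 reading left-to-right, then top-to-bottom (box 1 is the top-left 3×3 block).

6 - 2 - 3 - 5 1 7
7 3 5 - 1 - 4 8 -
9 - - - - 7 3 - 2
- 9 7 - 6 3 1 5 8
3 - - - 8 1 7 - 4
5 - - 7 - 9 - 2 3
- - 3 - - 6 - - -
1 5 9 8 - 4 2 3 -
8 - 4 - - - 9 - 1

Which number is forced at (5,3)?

Row 5 already contains {1, 3, 4, 7, 8}.
Column 3 already contains {2, 3, 4, 5, 7, 9}.
Its 3×3 block (box 4) already contains {3, 5, 7, 9}.
The only value from 1–9 not eliminated is 6, so (5,3) = 6.

6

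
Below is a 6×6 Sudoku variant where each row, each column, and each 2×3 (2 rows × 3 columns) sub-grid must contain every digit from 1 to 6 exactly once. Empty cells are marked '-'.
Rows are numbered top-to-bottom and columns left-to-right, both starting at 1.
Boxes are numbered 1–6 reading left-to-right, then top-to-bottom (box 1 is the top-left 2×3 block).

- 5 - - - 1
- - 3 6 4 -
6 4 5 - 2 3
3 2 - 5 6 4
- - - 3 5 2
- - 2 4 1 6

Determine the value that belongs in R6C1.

Row 6 already contains {1, 2, 4, 6}.
Column 1 already contains {3, 6}.
Its 2×3 block (box 5) already contains {2}.
The only value from 1–6 not eliminated is 5, so R6C1 = 5.

5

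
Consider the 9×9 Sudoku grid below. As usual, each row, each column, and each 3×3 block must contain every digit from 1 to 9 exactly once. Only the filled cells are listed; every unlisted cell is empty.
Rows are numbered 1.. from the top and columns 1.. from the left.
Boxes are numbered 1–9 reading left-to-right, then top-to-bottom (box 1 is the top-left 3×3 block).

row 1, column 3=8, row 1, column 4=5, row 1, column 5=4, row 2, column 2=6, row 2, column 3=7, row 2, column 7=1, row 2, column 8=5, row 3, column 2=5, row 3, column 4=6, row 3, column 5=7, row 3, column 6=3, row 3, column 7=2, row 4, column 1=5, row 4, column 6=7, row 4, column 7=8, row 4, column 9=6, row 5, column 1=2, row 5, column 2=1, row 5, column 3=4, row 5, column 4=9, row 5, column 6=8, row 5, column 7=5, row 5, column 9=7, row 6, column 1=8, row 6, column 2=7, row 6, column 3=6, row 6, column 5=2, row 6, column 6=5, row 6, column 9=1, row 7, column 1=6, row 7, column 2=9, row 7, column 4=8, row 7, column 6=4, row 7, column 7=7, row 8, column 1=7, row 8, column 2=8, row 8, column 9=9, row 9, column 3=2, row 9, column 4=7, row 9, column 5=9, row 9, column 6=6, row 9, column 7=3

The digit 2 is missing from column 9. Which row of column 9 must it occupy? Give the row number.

7

Consider where 2 can go in column 9.
row 1, column 9 is out (box 3 already has a 2).
row 2, column 9 is out (box 3 already has a 2).
row 3, column 9 is out (row 3 already has a 2).
row 9, column 9 is out (row 9 already has a 2).
So the only cell in column 9 that can hold 2 is row 7, column 9.
That is row 7.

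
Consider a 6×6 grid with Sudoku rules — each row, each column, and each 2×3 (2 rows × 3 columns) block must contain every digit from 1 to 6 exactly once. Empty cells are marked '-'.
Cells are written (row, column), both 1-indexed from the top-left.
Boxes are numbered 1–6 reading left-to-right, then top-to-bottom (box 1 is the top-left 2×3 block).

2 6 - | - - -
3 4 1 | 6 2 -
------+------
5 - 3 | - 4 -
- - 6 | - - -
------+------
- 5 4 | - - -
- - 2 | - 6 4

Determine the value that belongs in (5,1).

6

Cell (5,1) itself could take any of {1, 6} by direct elimination.
Consider where 6 can go in column 1.
(4,1) is out (row 4 already has a 6).
(6,1) is out (row 6 already has a 6).
So the only cell in column 1 that can hold 6 is (5,1).
Therefore (5,1) = 6.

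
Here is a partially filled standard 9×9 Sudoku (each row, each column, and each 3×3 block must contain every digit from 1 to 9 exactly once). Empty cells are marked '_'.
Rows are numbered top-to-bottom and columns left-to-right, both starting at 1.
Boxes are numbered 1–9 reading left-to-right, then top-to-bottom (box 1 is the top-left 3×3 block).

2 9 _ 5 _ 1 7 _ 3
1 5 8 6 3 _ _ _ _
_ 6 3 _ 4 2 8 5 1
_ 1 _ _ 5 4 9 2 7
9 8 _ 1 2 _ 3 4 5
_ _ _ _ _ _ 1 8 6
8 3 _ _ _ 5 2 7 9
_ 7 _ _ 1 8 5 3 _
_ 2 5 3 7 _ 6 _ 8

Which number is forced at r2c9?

Cell r2c9 itself could take any of {2, 4} by direct elimination.
Consider where 2 can go in box 3.
r1c8 is out (row 1 already has a 2).
r2c7 is out (column 7 already has a 2).
r2c8 is out (column 8 already has a 2).
So the only cell in box 3 that can hold 2 is r2c9.
Therefore r2c9 = 2.

2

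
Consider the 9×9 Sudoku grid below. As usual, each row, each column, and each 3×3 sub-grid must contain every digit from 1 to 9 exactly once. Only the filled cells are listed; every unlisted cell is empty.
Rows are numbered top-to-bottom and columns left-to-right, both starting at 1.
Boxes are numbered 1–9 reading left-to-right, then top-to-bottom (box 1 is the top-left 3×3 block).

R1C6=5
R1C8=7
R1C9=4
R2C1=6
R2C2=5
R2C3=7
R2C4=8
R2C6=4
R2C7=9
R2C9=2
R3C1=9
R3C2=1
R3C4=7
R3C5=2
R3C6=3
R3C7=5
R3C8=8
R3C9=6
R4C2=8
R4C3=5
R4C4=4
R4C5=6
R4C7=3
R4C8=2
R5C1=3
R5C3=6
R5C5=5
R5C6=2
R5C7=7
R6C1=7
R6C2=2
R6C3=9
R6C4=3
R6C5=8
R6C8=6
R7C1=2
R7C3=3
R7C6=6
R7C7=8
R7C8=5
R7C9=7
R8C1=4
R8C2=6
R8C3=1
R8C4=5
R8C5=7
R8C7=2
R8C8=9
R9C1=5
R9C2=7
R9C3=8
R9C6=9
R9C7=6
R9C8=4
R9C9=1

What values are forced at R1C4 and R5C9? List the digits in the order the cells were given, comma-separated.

For R1C4:
  Consider where 6 can go in column 4.
  R5C4 is out (row 5 already has a 6).
  R7C4 is out (row 7 already has a 6).
  R9C4 is out (row 9 already has a 6).
  So the only cell in column 4 that can hold 6 is R1C4.
  So R1C4 = 6.
For R5C9:
  Consider where 8 can go in row 5.
  R5C2 is out (column 2 already has a 8).
  R5C4 is out (column 4 already has a 8).
  R5C8 is out (column 8 already has a 8).
  So the only cell in row 5 that can hold 8 is R5C9.
  So R5C9 = 8.

6,8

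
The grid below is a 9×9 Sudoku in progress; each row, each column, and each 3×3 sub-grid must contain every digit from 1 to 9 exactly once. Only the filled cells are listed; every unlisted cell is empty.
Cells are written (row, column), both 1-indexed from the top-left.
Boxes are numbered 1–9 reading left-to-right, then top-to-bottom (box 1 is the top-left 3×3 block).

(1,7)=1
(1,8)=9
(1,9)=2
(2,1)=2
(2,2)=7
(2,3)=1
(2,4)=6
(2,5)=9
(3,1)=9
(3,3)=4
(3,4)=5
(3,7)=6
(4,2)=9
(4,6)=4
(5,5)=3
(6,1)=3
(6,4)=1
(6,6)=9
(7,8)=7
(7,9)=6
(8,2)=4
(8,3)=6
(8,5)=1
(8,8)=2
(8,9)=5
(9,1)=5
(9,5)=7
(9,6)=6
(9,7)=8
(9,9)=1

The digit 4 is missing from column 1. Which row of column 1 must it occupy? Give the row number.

5

Consider where 4 can go in column 1.
(1,1) is out (box 1 already has a 4).
(4,1) is out (row 4 already has a 4).
(7,1) is out (box 7 already has a 4).
(8,1) is out (row 8 already has a 4).
So the only cell in column 1 that can hold 4 is (5,1).
That is row 5.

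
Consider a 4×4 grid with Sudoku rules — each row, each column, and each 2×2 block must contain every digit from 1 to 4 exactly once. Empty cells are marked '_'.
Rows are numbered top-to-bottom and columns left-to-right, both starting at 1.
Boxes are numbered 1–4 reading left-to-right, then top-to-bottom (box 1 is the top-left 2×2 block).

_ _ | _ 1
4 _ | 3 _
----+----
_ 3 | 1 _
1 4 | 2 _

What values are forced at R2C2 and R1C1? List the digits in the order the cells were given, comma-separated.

For R2C2:
  Consider where 1 can go in column 2.
  R1C2 is out (row 1 already has a 1).
  So the only cell in column 2 that can hold 1 is R2C2.
  So R2C2 = 1.
For R1C1:
  Consider where 3 can go in box 1.
  R1C2 is out (column 2 already has a 3).
  R2C2 is out (row 2 already has a 3).
  So the only cell in box 1 that can hold 3 is R1C1.
  So R1C1 = 3.

1,3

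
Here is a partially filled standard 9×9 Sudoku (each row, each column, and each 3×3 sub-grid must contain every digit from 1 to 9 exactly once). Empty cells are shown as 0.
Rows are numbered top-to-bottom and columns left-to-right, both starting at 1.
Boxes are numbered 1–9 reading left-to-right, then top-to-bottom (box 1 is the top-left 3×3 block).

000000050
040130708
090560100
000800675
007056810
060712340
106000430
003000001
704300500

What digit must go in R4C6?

Cell R4C6 itself could take any of {3, 4, 9} by direct elimination.
Consider where 3 can go in box 5.
R4C5 is out (column 5 already has a 3).
R5C4 is out (column 4 already has a 3).
So the only cell in box 5 that can hold 3 is R4C6.
Therefore R4C6 = 3.

3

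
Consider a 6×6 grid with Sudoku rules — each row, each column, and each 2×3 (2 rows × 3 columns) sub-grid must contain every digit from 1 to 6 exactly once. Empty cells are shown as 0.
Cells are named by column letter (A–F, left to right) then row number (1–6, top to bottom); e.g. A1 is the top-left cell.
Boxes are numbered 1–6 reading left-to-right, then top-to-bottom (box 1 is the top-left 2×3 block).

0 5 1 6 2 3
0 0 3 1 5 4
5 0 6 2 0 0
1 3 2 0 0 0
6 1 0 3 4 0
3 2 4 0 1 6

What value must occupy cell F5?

Cell F5 itself could take any of {2, 5} by direct elimination.
Consider where 2 can go in row 5.
C5 is out (column C already has a 2).
So the only cell in row 5 that can hold 2 is F5.
Therefore F5 = 2.

2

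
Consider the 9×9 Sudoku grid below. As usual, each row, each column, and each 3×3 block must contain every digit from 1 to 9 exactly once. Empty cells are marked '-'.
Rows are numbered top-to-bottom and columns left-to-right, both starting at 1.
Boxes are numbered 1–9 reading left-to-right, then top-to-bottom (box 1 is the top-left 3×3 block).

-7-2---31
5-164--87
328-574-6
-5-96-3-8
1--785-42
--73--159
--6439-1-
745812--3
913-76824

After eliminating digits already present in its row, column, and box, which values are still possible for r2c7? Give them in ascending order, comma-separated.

2,9

Row 2 already contains {1, 4, 5, 6, 7, 8}.
Column 7 already contains {1, 3, 4, 8}.
Its 3×3 block (box 3) already contains {1, 3, 4, 6, 7, 8}.
Removing those from 1–9 leaves {2, 9} as the candidates for r2c7.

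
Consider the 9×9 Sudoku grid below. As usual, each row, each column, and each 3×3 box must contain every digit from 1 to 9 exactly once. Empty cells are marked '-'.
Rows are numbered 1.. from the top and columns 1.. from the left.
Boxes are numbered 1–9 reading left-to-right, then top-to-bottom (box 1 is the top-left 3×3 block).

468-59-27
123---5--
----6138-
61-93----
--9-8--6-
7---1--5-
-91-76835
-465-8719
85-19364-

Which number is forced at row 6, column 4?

Cell row 6, column 4 itself could take any of {2, 4, 6} by direct elimination.
Consider where 6 can go in column 4.
row 1, column 4 is out (row 1 already has a 6).
row 2, column 4 is out (box 2 already has a 6).
row 3, column 4 is out (row 3 already has a 6).
row 5, column 4 is out (row 5 already has a 6).
row 7, column 4 is out (row 7 already has a 6).
So the only cell in column 4 that can hold 6 is row 6, column 4.
Therefore row 6, column 4 = 6.

6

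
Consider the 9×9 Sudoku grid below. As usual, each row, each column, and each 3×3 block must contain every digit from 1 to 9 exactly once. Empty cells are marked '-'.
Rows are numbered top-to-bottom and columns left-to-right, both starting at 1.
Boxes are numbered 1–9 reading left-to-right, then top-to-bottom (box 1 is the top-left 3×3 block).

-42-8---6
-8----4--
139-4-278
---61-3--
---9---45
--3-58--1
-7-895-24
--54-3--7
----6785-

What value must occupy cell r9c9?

Cell r9c9 itself could take any of {3, 9} by direct elimination.
Consider where 3 can go in box 9.
r7c7 is out (column 7 already has a 3).
r8c7 is out (row 8 already has a 3).
r8c8 is out (row 8 already has a 3).
So the only cell in box 9 that can hold 3 is r9c9.
Therefore r9c9 = 3.

3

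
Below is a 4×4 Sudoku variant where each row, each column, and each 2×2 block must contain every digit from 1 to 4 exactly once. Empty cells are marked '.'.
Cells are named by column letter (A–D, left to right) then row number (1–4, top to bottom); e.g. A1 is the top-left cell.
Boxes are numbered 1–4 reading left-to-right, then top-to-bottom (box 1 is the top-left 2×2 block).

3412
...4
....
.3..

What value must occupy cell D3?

Cell D3 itself could take any of {1, 3} by direct elimination.
Consider where 3 can go in column D.
D4 is out (row 4 already has a 3).
So the only cell in column D that can hold 3 is D3.
Therefore D3 = 3.

3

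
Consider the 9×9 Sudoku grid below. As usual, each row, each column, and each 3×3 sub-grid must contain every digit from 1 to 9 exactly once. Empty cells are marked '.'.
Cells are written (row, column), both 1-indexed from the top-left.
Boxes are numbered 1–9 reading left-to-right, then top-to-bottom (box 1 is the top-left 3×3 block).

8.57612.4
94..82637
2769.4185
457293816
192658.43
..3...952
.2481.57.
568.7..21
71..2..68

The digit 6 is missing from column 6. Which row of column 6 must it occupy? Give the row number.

7

Consider where 6 can go in column 6.
(6,6) is out (box 5 already has a 6).
(8,6) is out (row 8 already has a 6).
(9,6) is out (row 9 already has a 6).
So the only cell in column 6 that can hold 6 is (7,6).
That is row 7.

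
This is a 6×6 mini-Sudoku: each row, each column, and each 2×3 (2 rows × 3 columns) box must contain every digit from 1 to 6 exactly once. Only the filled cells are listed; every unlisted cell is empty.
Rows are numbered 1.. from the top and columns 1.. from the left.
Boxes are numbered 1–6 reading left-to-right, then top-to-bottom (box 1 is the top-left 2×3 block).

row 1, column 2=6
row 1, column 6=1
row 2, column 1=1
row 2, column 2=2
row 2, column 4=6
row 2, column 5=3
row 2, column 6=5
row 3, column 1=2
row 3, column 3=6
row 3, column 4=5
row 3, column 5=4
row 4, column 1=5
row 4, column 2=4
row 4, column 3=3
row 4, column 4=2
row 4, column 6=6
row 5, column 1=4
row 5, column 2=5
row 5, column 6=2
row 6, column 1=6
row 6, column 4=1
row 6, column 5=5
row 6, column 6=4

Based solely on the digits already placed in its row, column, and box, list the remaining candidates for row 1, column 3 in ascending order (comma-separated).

Row 1 already contains {1, 6}.
Column 3 already contains {3, 6}.
Its 2×3 block (box 1) already contains {1, 2, 6}.
Removing those from 1–6 leaves {4, 5} as the candidates for row 1, column 3.

4,5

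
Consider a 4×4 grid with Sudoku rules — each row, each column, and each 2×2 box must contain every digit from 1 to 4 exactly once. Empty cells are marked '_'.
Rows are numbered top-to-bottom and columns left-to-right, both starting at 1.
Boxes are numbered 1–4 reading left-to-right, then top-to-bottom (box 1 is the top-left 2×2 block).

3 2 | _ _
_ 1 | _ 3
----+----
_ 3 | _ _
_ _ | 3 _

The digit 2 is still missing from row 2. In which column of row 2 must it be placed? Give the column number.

Consider where 2 can go in row 2.
r2c1 is out (box 1 already has a 2).
So the only cell in row 2 that can hold 2 is r2c3.
That is column 3.

3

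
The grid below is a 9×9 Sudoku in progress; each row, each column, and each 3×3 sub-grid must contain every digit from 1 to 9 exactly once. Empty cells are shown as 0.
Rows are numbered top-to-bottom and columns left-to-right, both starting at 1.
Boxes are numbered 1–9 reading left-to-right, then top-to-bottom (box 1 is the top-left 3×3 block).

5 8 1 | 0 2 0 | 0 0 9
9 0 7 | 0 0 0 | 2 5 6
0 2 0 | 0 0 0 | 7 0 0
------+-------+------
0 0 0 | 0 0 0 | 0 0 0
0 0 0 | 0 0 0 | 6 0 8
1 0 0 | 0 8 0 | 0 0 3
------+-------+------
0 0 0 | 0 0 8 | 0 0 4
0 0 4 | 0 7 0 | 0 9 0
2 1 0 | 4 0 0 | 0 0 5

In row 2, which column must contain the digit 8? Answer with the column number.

Consider where 8 can go in row 2.
R2C2 is out (column 2 already has a 8).
R2C5 is out (column 5 already has a 8).
R2C6 is out (column 6 already has a 8).
So the only cell in row 2 that can hold 8 is R2C4.
That is column 4.

4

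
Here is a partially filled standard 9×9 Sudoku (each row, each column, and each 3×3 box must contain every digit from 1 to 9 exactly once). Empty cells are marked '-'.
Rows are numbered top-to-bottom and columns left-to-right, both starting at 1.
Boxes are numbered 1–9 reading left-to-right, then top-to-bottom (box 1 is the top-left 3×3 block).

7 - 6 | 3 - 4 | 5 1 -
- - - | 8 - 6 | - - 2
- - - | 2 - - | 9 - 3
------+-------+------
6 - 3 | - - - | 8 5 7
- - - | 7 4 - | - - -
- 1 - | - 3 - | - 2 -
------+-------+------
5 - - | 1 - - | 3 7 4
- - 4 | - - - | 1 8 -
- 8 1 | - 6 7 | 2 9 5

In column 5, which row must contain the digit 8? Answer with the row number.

7

Consider where 8 can go in column 5.
r1c5 is out (box 2 already has a 8).
r2c5 is out (row 2 already has a 8).
r3c5 is out (box 2 already has a 8).
r4c5 is out (row 4 already has a 8).
r8c5 is out (row 8 already has a 8).
So the only cell in column 5 that can hold 8 is r7c5.
That is row 7.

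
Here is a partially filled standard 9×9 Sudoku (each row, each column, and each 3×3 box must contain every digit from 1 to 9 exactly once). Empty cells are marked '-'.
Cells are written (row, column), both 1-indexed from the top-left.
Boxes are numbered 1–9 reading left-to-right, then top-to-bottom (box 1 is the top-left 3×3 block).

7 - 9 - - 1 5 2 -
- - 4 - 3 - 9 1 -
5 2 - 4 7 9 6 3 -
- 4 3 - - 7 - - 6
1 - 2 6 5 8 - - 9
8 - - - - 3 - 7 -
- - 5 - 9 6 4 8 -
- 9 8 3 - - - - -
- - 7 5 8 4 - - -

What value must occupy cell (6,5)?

Cell (6,5) itself could take any of {1, 2, 4} by direct elimination.
Consider where 4 can go in column 5.
(1,5) is out (box 2 already has a 4).
(4,5) is out (row 4 already has a 4).
(8,5) is out (box 8 already has a 4).
So the only cell in column 5 that can hold 4 is (6,5).
Therefore (6,5) = 4.

4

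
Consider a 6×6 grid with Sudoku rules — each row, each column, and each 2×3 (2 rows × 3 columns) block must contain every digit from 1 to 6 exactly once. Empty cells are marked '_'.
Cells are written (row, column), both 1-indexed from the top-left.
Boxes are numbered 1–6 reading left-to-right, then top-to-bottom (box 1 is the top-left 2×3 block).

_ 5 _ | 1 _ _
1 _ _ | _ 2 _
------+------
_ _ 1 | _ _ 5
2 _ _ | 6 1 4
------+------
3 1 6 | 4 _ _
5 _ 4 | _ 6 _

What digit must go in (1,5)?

4

Cell (1,5) itself could take any of {3, 4} by direct elimination.
Consider where 4 can go in box 2.
(1,6) is out (column 6 already has a 4).
(2,4) is out (column 4 already has a 4).
(2,6) is out (column 6 already has a 4).
So the only cell in box 2 that can hold 4 is (1,5).
Therefore (1,5) = 4.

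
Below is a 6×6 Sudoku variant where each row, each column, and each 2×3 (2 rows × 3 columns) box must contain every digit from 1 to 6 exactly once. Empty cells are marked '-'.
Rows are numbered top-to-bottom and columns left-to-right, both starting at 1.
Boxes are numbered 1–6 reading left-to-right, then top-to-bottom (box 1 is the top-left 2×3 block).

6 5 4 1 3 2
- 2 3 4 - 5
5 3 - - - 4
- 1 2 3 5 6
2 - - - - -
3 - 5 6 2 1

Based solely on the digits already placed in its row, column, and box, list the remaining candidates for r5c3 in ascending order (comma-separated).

1,6

Row 5 already contains {2}.
Column 3 already contains {2, 3, 4, 5}.
Its 2×3 block (box 5) already contains {2, 3, 5}.
Removing those from 1–6 leaves {1, 6} as the candidates for r5c3.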